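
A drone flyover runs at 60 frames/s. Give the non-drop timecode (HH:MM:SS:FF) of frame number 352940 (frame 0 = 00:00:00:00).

01:38:02:20

352940 ÷ 60 = 5882 full seconds, remainder 20 frames.
5882 s = 1 h 38 min 2 s.
Timecode: 01:38:02:20.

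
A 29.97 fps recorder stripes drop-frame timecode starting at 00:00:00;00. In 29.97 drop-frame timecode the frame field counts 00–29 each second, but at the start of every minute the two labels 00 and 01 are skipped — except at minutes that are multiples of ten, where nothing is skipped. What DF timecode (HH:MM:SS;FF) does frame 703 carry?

00:00:23;13

Ten DF minutes hold 17982 frames, so frame 703 lies in block 0 (frames 0–17981) with 703 frames into that block.
The block's first minute is 1800 frames and the rest 1798 each; 703 frames reaches minute 0, so 0 × 18 + 0 × 2 = 0 labels have been skipped so far.
Adding those back, label number 703 + 0 = 703 at 30 labels/s is 23 s + 13 f = 0 h 0 min 23 s frame 13, i.e. 00:00:23;13.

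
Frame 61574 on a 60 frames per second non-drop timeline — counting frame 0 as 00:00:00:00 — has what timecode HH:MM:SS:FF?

61574 ÷ 60 = 1026 full seconds, remainder 14 frames.
1026 s = 0 h 17 min 6 s.
Timecode: 00:17:06:14.

00:17:06:14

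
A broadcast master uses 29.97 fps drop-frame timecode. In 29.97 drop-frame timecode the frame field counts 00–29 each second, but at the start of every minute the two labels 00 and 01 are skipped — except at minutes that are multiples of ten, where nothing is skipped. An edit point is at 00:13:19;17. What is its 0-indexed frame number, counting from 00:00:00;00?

23963

Complete 10-minute blocks: 1, each 17982 frames → 17982.
Remaining 3 whole minutes in the current block: 1800 + 2 × 1798 = 5396 frames.
Within the current minute: 19 × 30 + 17 − 2 = 585 (labels ;00/;01 skipped at this minute). Total = 17982 + 5396 + 585 = 23963.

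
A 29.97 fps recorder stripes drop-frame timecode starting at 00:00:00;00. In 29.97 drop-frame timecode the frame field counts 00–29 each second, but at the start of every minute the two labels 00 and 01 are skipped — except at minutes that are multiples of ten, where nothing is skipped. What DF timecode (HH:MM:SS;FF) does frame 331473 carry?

Ten DF minutes hold 17982 frames, so frame 331473 lies in block 18 (frames 323676–341657) with 7797 frames into that block.
The block's first minute is 1800 frames and the rest 1798 each; 7797 frames reaches minute 4, so 18 × 18 + 4 × 2 = 332 labels have been skipped so far.
Adding those back, label number 331473 + 332 = 331805 at 30 labels/s is 11060 s + 5 f = 3 h 4 min 20 s frame 5, i.e. 03:04:20;05.

03:04:20;05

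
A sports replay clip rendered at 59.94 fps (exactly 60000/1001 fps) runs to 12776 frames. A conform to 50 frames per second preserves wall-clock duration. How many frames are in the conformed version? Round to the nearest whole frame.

10657 frames

Frames at target rate = 12776 × (50) / (60000/1001) = 1598597/150 ≈ 10657.313.
Nearest whole frame: 10657.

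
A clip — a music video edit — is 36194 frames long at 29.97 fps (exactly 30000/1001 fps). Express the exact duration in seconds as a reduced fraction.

18115097/15000 seconds

Running time = 36194 ÷ (30000/1001) = 36194 × 1001/30000 = 18115097/15000 s.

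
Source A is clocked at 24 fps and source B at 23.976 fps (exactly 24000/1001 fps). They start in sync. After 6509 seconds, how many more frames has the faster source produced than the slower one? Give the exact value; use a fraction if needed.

A emits 24 × 6509 = 156216 frames; B emits 24000/1001 × 6509 = 156216000/1001.
Difference = 156216/1001 frames (≈ 156.0599); B is behind A.

156216/1001 frames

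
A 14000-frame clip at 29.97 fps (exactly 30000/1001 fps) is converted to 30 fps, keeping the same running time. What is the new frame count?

14014 frames

Target frames = source frames × (target rate / source rate) = 14000 × (30)/(30000/1001) = 14000 × 1001/1000 = 14014.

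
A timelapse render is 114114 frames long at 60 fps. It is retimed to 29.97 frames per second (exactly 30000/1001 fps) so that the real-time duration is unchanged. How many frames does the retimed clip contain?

Target frames = source frames × (target rate / source rate) = 114114 × (30000/1001)/(60) = 114114 × 500/1001 = 57000.

57000 frames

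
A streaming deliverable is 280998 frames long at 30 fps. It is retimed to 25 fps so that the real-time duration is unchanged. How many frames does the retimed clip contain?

Target frames = source frames × (target rate / source rate) = 280998 × (25)/(30) = 280998 × 5/6 = 234165.

234165 frames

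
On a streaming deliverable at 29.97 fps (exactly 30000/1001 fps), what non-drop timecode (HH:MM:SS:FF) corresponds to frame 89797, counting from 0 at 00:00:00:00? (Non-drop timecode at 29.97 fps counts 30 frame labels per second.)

89797 ÷ 30 = 2993 full seconds, remainder 7 frames.
2993 s = 0 h 49 min 53 s.
Timecode: 00:49:53:07.

00:49:53:07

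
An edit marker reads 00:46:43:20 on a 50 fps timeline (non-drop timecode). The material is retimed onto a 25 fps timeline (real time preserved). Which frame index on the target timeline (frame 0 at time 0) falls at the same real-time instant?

frame 70085

Source frame index: (0×3600 + 46×60 + 43) × 50 + 20 = 140170.
Real time: 140170 / (50) = 14017/5 s.
Target frame: (14017/5) × (25) = 70085.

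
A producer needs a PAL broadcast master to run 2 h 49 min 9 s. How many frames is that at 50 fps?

2 h 49 min 9 s = 10149 s.
Frames = 10149 × 50 = 507450.

507450 frames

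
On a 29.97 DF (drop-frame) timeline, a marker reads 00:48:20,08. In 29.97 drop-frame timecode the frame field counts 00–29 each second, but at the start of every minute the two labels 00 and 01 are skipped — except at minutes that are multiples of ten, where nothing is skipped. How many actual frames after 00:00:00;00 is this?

As if non-drop at 30 labels/s: (0 × 3600 + 48 × 60 + 20) × 30 + 8 = 87008.
Minute boundaries passed: 48; those not divisible by 10: 48 − 4 = 44; dropped labels = 2 × 44 = 88.
Actual frame index = 87008 − 88 = 86920.

86920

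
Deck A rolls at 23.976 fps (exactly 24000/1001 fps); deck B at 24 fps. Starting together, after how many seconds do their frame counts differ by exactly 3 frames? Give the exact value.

The gap grows by |24 − 24000/1001| = 24/1001 frames per second.
Time for a 3-frame gap: 3 ÷ (24/1001) = 125.125 s.

125.125 seconds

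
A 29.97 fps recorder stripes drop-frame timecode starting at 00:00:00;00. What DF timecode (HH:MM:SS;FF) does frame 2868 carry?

00:01:35;20

Ten DF minutes hold 17982 frames, so frame 2868 lies in block 0 (frames 0–17981) with 2868 frames into that block.
The block's first minute is 1800 frames and the rest 1798 each; 2868 frames reaches minute 1, so 0 × 18 + 1 × 2 = 2 labels have been skipped so far.
Adding those back, label number 2868 + 2 = 2870 at 30 labels/s is 95 s + 20 f = 0 h 1 min 35 s frame 20, i.e. 00:01:35;20.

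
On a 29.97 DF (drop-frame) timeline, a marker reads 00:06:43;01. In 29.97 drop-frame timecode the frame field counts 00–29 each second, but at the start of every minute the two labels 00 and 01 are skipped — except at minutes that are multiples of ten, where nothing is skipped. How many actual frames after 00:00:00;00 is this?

Complete 10-minute blocks: 0, each 17982 frames → 0.
Remaining 6 whole minutes in the current block: 1800 + 5 × 1798 = 10790 frames.
Within the current minute: 43 × 30 + 1 − 2 = 1289 (labels ;00/;01 skipped at this minute). Total = 0 + 10790 + 1289 = 12079.

12079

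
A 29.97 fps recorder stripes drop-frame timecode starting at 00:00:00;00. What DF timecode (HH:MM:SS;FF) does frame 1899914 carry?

Each 10-minute DF block holds 10 × 60 × 30 − 9 × 2 = 17982 frames. 1899914 ÷ 17982 → 105 full blocks, remainder 11804.
Within the partial block the first minute is 1800 frames and each further minute 1798, so 6 further minute boundaries passed. Total skipped labels = 18 × 105 + 2 × 6 = 1902.
Non-drop label index = 1899914 + 1902 = 1901816; at 30 labels/s that is 17:36:33:26, i.e. DF 17:36:33;26.

17:36:33;26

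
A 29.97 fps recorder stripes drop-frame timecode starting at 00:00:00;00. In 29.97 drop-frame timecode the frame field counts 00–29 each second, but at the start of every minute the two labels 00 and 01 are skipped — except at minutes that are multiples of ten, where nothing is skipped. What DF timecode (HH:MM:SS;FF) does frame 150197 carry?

01:23:31;17

Ten DF minutes hold 17982 frames, so frame 150197 lies in block 8 (frames 143856–161837) with 6341 frames into that block.
The block's first minute is 1800 frames and the rest 1798 each; 6341 frames reaches minute 3, so 8 × 18 + 3 × 2 = 150 labels have been skipped so far.
Adding those back, label number 150197 + 150 = 150347 at 30 labels/s is 5011 s + 17 f = 1 h 23 min 31 s frame 17, i.e. 01:23:31;17.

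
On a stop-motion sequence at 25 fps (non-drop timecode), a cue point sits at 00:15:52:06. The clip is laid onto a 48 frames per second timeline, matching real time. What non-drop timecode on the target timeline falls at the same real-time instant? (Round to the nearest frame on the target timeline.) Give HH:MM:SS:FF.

00:15:52:12

Source frame index: (0×3600 + 15×60 + 52) × 25 + 6 = 23806.
Real time: 23806 / (25) = 23806/25 s.
Target frame: (23806/25) × (48) = 1142688/25 ≈ 45707.520 → 45708.
At 48 labels/s: frame 45708 → 00:15:52:12.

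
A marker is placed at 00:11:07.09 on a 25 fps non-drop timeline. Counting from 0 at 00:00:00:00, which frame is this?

frame 16684

Total seconds to the label: (0 × 3600 + 11 × 60 + 7) = 667.
Frame index = 667 × 25 + 9 = 16684.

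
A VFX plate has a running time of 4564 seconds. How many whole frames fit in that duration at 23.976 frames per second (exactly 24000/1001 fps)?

Frames = 4564 × 24000/1001 = 15648000/143 ≈ 109426.5734.
Complete frames: 109426.

109426 frames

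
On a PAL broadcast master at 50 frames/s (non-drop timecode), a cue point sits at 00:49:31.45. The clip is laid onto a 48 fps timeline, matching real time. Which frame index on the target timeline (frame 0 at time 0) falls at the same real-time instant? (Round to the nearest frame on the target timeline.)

Source frame index: (0×3600 + 49×60 + 31) × 50 + 45 = 148595.
Real time: 148595 / (50) = 29719/10 s.
Target frame: (29719/10) × (48) = 713256/5 ≈ 142651.200 → 142651.

frame 142651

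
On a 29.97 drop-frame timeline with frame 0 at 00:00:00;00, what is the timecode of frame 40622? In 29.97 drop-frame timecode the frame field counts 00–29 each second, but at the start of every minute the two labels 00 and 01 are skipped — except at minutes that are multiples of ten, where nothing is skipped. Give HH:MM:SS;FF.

Ten DF minutes hold 17982 frames, so frame 40622 lies in block 2 (frames 35964–53945) with 4658 frames into that block.
The block's first minute is 1800 frames and the rest 1798 each; 4658 frames reaches minute 2, so 2 × 18 + 2 × 2 = 40 labels have been skipped so far.
Adding those back, label number 40622 + 40 = 40662 at 30 labels/s is 1355 s + 12 f = 0 h 22 min 35 s frame 12, i.e. 00:22:35;12.

00:22:35;12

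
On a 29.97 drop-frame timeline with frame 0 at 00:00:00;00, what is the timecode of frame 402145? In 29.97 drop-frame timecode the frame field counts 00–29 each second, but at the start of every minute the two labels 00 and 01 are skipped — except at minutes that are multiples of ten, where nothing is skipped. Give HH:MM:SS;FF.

03:43:38;07

Ten DF minutes hold 17982 frames, so frame 402145 lies in block 22 (frames 395604–413585) with 6541 frames into that block.
The block's first minute is 1800 frames and the rest 1798 each; 6541 frames reaches minute 3, so 22 × 18 + 3 × 2 = 402 labels have been skipped so far.
Adding those back, label number 402145 + 402 = 402547 at 30 labels/s is 13418 s + 7 f = 3 h 43 min 38 s frame 7, i.e. 03:43:38;07.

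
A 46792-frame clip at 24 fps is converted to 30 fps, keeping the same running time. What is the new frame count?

58490 frames

Target frames = source frames × (target rate / source rate) = 46792 × (30)/(24) = 46792 × 5/4 = 58490.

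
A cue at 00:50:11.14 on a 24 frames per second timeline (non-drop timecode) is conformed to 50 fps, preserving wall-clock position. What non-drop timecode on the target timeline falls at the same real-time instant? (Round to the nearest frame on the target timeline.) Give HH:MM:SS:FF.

Source frame index: (0×3600 + 50×60 + 11) × 24 + 14 = 72278.
Real time: 72278 / (24) = 36139/12 s.
Target frame: (36139/12) × (50) = 903475/6 ≈ 150579.167 → 150579.
At 50 labels/s: frame 150579 → 00:50:11:29.

00:50:11:29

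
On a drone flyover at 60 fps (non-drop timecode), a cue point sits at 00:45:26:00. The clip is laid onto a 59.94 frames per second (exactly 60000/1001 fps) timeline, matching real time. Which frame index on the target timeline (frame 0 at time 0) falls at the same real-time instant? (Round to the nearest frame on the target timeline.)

Source frame index: (0×3600 + 45×60 + 26) × 60 + 0 = 163560.
Real time: 163560 / (60) = 2726 s.
Target frame: (2726) × (60000/1001) = 163560000/1001 ≈ 163396.603 → 163397.

frame 163397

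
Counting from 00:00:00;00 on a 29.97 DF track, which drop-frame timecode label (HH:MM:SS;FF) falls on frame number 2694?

00:01:29;26

Ten DF minutes hold 17982 frames, so frame 2694 lies in block 0 (frames 0–17981) with 2694 frames into that block.
The block's first minute is 1800 frames and the rest 1798 each; 2694 frames reaches minute 1, so 0 × 18 + 1 × 2 = 2 labels have been skipped so far.
Adding those back, label number 2694 + 2 = 2696 at 30 labels/s is 89 s + 26 f = 0 h 1 min 29 s frame 26, i.e. 00:01:29;26.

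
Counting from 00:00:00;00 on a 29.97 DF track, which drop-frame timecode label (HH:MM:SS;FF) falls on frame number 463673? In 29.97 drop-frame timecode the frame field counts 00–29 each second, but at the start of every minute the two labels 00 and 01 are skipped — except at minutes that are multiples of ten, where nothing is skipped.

04:17:51;07

Each 10-minute DF block holds 10 × 60 × 30 − 9 × 2 = 17982 frames. 463673 ÷ 17982 → 25 full blocks, remainder 14123.
Within the partial block the first minute is 1800 frames and each further minute 1798, so 7 further minute boundaries passed. Total skipped labels = 18 × 25 + 2 × 7 = 464.
Non-drop label index = 463673 + 464 = 464137; at 30 labels/s that is 04:17:51:07, i.e. DF 04:17:51;07.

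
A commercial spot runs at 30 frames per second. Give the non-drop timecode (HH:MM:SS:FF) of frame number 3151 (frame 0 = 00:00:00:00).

3151 ÷ 30 = 105 full seconds, remainder 1 frame.
105 s = 0 h 1 min 45 s.
Timecode: 00:01:45:01.

00:01:45:01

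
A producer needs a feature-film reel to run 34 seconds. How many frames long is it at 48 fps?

Frames = 34 × 48 = 1632.

1632 frames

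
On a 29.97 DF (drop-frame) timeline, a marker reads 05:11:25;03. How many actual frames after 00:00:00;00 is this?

559993

As if non-drop at 30 labels/s: (5 × 3600 + 11 × 60 + 25) × 30 + 3 = 560553.
Minute boundaries passed: 311; those not divisible by 10: 311 − 31 = 280; dropped labels = 2 × 280 = 560.
Actual frame index = 560553 − 560 = 559993.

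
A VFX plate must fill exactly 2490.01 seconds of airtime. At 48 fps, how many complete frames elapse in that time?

Frames = 2490.01 × 48 = 2988012/25 ≈ 119520.4800.
Complete frames: 119520.

119520 frames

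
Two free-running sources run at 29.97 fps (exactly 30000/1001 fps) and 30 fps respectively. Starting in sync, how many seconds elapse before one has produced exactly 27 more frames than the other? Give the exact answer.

900.9 seconds

The gap grows by |30 − 30000/1001| = 30/1001 frames per second.
Time for a 27-frame gap: 27 ÷ (30/1001) = 900.9 s.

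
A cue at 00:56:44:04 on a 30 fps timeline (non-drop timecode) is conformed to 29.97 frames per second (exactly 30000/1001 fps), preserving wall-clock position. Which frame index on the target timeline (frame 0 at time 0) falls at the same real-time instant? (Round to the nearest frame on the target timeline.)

Source frame index: (0×3600 + 56×60 + 44) × 30 + 4 = 102124.
Real time: 102124 / (30) = 51062/15 s.
Target frame: (51062/15) × (30000/1001) = 9284000/91 ≈ 102021.978 → 102022.

frame 102022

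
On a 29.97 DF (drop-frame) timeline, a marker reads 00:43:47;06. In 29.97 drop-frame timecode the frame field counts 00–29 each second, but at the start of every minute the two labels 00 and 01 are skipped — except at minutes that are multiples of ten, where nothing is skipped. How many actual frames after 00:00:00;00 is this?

78738

Complete 10-minute blocks: 4, each 17982 frames → 71928.
Remaining 3 whole minutes in the current block: 1800 + 2 × 1798 = 5396 frames.
Within the current minute: 47 × 30 + 6 − 2 = 1414 (labels ;00/;01 skipped at this minute). Total = 71928 + 5396 + 1414 = 78738.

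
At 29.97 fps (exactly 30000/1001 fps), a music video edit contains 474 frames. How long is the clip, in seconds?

Running time = 474 / (30000/1001) = 15.8158 s.

15.8158 seconds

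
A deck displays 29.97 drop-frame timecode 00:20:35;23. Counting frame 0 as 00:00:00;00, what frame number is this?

37037

Complete 10-minute blocks: 2, each 17982 frames → 35964.
Remaining 0 whole minutes in the current block: 0 frames.
Within the current minute: 35 × 30 + 23 = 1073. Total = 35964 + 0 + 1073 = 37037.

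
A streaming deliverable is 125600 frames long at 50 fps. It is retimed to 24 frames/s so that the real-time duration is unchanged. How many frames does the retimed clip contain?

60288 frames

Target frames = source frames × (target rate / source rate) = 125600 × (24)/(50) = 125600 × 12/25 = 60288.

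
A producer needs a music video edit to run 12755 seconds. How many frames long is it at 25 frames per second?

318875 frames

Frames = 12755 × 25 = 318875.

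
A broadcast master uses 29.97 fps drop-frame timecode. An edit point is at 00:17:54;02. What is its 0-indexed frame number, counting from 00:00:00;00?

Complete 10-minute blocks: 1, each 17982 frames → 17982.
Remaining 7 whole minutes in the current block: 1800 + 6 × 1798 = 12588 frames.
Within the current minute: 54 × 30 + 2 − 2 = 1620 (labels ;00/;01 skipped at this minute). Total = 17982 + 12588 + 1620 = 32190.

32190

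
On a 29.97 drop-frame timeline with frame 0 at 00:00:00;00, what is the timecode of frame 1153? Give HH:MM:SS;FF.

00:00:38;13

Each 10-minute DF block holds 10 × 60 × 30 − 9 × 2 = 17982 frames. 1153 ÷ 17982 → 0 full blocks, remainder 1153.
Within the partial block the first minute is 1800 frames and each further minute 1798, so 0 further minute boundaries passed. Total skipped labels = 18 × 0 + 2 × 0 = 0.
Non-drop label index = 1153 + 0 = 1153; at 30 labels/s that is 00:00:38:13, i.e. DF 00:00:38;13.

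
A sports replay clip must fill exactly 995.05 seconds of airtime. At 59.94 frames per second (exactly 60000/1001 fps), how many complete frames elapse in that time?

59643 frames

Frames = 995.05 × 60000/1001 = 8529000/143 ≈ 59643.3566.
Complete frames: 59643.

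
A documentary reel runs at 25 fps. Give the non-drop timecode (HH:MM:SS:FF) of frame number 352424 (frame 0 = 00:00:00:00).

352424 ÷ 25 = 14096 full seconds, remainder 24 frames.
14096 s = 3 h 54 min 56 s.
Timecode: 03:54:56:24.

03:54:56:24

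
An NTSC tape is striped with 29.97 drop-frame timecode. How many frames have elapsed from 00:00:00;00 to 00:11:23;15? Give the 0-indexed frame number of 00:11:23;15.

Complete 10-minute blocks: 1, each 17982 frames → 17982.
Remaining 1 whole minute in the current block: 1800 + 0 × 1798 = 1800 frames.
Within the current minute: 23 × 30 + 15 − 2 = 703 (labels ;00/;01 skipped at this minute). Total = 17982 + 1800 + 703 = 20485.

20485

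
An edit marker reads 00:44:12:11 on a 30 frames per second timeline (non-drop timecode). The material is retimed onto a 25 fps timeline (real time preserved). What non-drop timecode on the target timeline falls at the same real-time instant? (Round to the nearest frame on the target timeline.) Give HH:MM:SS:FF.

Source frame index: (0×3600 + 44×60 + 12) × 30 + 11 = 79571.
Real time: 79571 / (30) = 79571/30 s.
Target frame: (79571/30) × (25) = 397855/6 ≈ 66309.167 → 66309.
At 25 labels/s: frame 66309 → 00:44:12:09.

00:44:12:09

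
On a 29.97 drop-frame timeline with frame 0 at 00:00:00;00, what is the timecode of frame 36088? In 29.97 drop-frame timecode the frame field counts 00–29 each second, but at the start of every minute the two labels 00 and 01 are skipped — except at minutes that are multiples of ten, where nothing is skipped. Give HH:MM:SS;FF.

Each 10-minute DF block holds 10 × 60 × 30 − 9 × 2 = 17982 frames. 36088 ÷ 17982 → 2 full blocks, remainder 124.
Within the partial block the first minute is 1800 frames and each further minute 1798, so 0 further minute boundaries passed. Total skipped labels = 18 × 2 + 2 × 0 = 36.
Non-drop label index = 36088 + 36 = 36124; at 30 labels/s that is 00:20:04:04, i.e. DF 00:20:04;04.

00:20:04;04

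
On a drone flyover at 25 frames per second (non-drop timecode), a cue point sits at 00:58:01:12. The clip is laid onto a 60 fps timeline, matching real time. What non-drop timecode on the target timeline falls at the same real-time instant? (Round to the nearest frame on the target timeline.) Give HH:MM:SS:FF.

Source frame index: (0×3600 + 58×60 + 1) × 25 + 12 = 87037.
Real time: 87037 / (25) = 87037/25 s.
Target frame: (87037/25) × (60) = 1044444/5 ≈ 208888.800 → 208889.
At 60 labels/s: frame 208889 → 00:58:01:29.

00:58:01:29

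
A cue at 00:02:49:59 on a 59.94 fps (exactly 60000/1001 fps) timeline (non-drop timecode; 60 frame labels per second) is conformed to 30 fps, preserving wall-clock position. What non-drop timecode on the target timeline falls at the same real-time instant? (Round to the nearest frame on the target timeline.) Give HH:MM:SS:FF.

Source frame index: (0×3600 + 2×60 + 49) × 60 + 59 = 10199.
Real time: 10199 / (60000/1001) = 10209199/60000 s.
Target frame: (10209199/60000) × (30) = 10209199/2000 ≈ 5104.600 → 5105.
At 30 labels/s: frame 5105 → 00:02:50:05.

00:02:50:05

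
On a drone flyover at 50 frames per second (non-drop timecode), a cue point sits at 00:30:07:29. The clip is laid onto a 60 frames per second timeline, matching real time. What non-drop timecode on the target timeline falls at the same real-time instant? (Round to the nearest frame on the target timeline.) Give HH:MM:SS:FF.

Source frame index: (0×3600 + 30×60 + 7) × 50 + 29 = 90379.
Real time: 90379 / (50) = 90379/50 s.
Target frame: (90379/50) × (60) = 542274/5 ≈ 108454.800 → 108455.
At 60 labels/s: frame 108455 → 00:30:07:35.

00:30:07:35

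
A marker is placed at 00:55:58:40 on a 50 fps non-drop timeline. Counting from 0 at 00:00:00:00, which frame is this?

Total seconds to the label: (0 × 3600 + 55 × 60 + 58) = 3358.
Frame index = 3358 × 50 + 40 = 167940.

167940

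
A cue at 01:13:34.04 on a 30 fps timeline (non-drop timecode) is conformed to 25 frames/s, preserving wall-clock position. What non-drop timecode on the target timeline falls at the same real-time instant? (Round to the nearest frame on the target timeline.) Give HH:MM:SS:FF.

01:13:34:03

Source frame index: (1×3600 + 13×60 + 34) × 30 + 4 = 132424.
Real time: 132424 / (30) = 66212/15 s.
Target frame: (66212/15) × (25) = 331060/3 ≈ 110353.333 → 110353.
At 25 labels/s: frame 110353 → 01:13:34:03.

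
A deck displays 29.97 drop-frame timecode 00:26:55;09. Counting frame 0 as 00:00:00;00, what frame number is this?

As if non-drop at 30 labels/s: (0 × 3600 + 26 × 60 + 55) × 30 + 9 = 48459.
Minute boundaries passed: 26; those not divisible by 10: 26 − 2 = 24; dropped labels = 2 × 24 = 48.
Actual frame index = 48459 − 48 = 48411.

48411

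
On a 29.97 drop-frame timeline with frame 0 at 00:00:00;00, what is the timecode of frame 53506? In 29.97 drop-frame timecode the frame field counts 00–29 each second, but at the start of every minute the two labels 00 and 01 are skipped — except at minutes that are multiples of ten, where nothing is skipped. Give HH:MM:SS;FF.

Each 10-minute DF block holds 10 × 60 × 30 − 9 × 2 = 17982 frames. 53506 ÷ 17982 → 2 full blocks, remainder 17542.
Within the partial block the first minute is 1800 frames and each further minute 1798, so 9 further minute boundaries passed. Total skipped labels = 18 × 2 + 2 × 9 = 54.
Non-drop label index = 53506 + 54 = 53560; at 30 labels/s that is 00:29:45:10, i.e. DF 00:29:45;10.

00:29:45;10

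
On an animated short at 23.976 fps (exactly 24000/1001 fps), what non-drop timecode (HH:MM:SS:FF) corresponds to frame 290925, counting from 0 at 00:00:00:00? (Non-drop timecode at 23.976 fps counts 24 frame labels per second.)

03:22:01:21

290925 ÷ 24 = 12121 full seconds, remainder 21 frames.
12121 s = 3 h 22 min 1 s.
Timecode: 03:22:01:21.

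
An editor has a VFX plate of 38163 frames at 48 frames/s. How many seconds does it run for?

Running time = 38163 / (48) = 795.0625 s.

795.0625 seconds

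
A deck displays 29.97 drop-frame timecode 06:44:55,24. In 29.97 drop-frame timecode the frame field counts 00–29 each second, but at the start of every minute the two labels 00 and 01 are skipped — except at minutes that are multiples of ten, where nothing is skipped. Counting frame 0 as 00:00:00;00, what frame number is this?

728146

Complete 10-minute blocks: 40, each 17982 frames → 719280.
Remaining 4 whole minutes in the current block: 1800 + 3 × 1798 = 7194 frames.
Within the current minute: 55 × 30 + 24 − 2 = 1672 (labels ;00/;01 skipped at this minute). Total = 719280 + 7194 + 1672 = 728146.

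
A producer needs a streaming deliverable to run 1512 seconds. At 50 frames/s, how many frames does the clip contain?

Frames = 1512 × 50 = 75600.

75600 frames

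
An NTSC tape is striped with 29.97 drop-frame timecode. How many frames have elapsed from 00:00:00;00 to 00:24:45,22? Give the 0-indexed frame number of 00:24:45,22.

As if non-drop at 30 labels/s: (0 × 3600 + 24 × 60 + 45) × 30 + 22 = 44572.
Minute boundaries passed: 24; those not divisible by 10: 24 − 2 = 22; dropped labels = 2 × 22 = 44.
Actual frame index = 44572 − 44 = 44528.

44528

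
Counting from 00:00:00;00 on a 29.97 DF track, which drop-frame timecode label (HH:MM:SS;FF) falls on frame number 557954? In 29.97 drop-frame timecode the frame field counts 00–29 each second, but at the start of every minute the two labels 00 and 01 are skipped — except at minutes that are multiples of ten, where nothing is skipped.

Each 10-minute DF block holds 10 × 60 × 30 − 9 × 2 = 17982 frames. 557954 ÷ 17982 → 31 full blocks, remainder 512.
Within the partial block the first minute is 1800 frames and each further minute 1798, so 0 further minute boundaries passed. Total skipped labels = 18 × 31 + 2 × 0 = 558.
Non-drop label index = 557954 + 558 = 558512; at 30 labels/s that is 05:10:17:02, i.e. DF 05:10:17;02.

05:10:17;02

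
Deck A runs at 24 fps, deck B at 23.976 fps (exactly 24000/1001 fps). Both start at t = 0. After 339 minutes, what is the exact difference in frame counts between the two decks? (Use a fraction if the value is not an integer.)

488160/1001 frames

339 min = 20340 s.
A emits 24 × 20340 = 488160 frames; B emits 24000/1001 × 20340 = 488160000/1001.
Difference = 488160/1001 frames (≈ 487.6723); B is behind A.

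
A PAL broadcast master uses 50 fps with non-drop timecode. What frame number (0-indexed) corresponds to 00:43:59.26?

frame 131976

Total seconds to the label: (0 × 3600 + 43 × 60 + 59) = 2639.
Frame index = 2639 × 50 + 26 = 131976.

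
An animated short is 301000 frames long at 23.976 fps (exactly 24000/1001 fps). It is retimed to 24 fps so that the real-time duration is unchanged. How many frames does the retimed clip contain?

301301 frames

Target frames = source frames × (target rate / source rate) = 301000 × (24)/(24000/1001) = 301000 × 1001/1000 = 301301.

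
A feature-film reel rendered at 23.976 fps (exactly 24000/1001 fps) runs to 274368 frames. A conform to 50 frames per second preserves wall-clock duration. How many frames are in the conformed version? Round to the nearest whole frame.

572172 frames

Frames at target rate = 274368 × (50) / (24000/1001) = 2860858/5 ≈ 572171.600.
Nearest whole frame: 572172.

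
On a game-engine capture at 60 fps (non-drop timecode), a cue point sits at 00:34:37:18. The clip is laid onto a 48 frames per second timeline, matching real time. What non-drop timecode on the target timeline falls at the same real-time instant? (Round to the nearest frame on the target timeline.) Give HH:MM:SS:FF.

Source frame index: (0×3600 + 34×60 + 37) × 60 + 18 = 124638.
Real time: 124638 / (60) = 20773/10 s.
Target frame: (20773/10) × (48) = 498552/5 ≈ 99710.400 → 99710.
At 48 labels/s: frame 99710 → 00:34:37:14.

00:34:37:14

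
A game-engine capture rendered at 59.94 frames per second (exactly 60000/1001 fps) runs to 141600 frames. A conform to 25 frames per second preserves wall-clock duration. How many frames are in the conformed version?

Target frames = source frames × (target rate / source rate) = 141600 × (25)/(60000/1001) = 141600 × 1001/2400 = 59059.

59059 frames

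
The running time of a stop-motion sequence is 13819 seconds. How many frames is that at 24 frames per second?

Frames = 13819 × 24 = 331656.

331656 frames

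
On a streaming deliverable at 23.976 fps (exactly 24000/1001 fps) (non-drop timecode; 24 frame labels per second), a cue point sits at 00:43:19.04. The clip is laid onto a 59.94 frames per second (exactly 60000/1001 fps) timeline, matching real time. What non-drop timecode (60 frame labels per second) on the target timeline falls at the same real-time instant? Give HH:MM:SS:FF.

00:43:19:10

Source frame index: (0×3600 + 43×60 + 19) × 24 + 4 = 62380.
Real time: 62380 / (24000/1001) = 3122119/1200 s.
Target frame: (3122119/1200) × (60000/1001) = 155950.
At 60 labels/s: frame 155950 → 00:43:19:10.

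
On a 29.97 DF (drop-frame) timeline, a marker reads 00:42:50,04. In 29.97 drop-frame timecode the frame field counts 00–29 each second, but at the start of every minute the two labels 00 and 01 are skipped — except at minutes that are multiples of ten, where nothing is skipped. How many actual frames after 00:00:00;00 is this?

77028

As if non-drop at 30 labels/s: (0 × 3600 + 42 × 60 + 50) × 30 + 4 = 77104.
Minute boundaries passed: 42; those not divisible by 10: 42 − 4 = 38; dropped labels = 2 × 38 = 76.
Actual frame index = 77104 − 76 = 77028.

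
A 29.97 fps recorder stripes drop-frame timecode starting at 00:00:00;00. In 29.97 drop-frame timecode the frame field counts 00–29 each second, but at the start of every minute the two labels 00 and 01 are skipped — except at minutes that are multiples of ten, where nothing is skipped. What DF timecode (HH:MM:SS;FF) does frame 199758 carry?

Ten DF minutes hold 17982 frames, so frame 199758 lies in block 11 (frames 197802–215783) with 1956 frames into that block.
The block's first minute is 1800 frames and the rest 1798 each; 1956 frames reaches minute 1, so 11 × 18 + 1 × 2 = 200 labels have been skipped so far.
Adding those back, label number 199758 + 200 = 199958 at 30 labels/s is 6665 s + 8 f = 1 h 51 min 5 s frame 8, i.e. 01:51:05;08.

01:51:05;08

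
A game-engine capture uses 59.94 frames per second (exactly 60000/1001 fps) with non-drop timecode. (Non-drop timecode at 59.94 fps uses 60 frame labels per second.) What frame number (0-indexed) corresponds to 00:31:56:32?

frame 114992

Total seconds to the label: (0 × 3600 + 31 × 60 + 56) = 1916.
Frame index = 1916 × 60 + 32 = 114992.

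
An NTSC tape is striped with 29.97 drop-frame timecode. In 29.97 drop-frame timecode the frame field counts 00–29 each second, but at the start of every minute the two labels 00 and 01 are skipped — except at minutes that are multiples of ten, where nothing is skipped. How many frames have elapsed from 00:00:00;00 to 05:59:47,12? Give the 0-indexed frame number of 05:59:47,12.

646974

Complete 10-minute blocks: 35, each 17982 frames → 629370.
Remaining 9 whole minutes in the current block: 1800 + 8 × 1798 = 16184 frames.
Within the current minute: 47 × 30 + 12 − 2 = 1420 (labels ;00/;01 skipped at this minute). Total = 629370 + 16184 + 1420 = 646974.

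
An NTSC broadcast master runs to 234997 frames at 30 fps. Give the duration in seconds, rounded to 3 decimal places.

Running time = 234997 × 1/30 = 234997/30 s ≈ 7833.233 s.

7833.233 seconds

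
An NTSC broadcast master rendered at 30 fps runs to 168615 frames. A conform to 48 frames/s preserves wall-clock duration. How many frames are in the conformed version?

269784 frames

Target frames = source frames × (target rate / source rate) = 168615 × (48)/(30) = 168615 × 8/5 = 269784.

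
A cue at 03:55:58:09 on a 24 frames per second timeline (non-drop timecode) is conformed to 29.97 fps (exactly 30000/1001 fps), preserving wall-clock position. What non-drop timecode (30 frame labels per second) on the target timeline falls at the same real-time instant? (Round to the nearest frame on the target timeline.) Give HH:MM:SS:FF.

03:55:44:07

Source frame index: (3×3600 + 55×60 + 58) × 24 + 9 = 339801.
Real time: 339801 / (24) = 113267/8 s.
Target frame: (113267/8) × (30000/1001) = 5516250/13 ≈ 424326.923 → 424327.
At 30 labels/s: frame 424327 → 03:55:44:07.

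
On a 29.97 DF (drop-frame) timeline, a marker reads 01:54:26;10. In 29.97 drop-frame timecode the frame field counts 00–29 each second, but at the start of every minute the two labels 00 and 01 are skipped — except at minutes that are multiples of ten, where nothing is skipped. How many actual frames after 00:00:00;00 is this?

205784

As if non-drop at 30 labels/s: (1 × 3600 + 54 × 60 + 26) × 30 + 10 = 205990.
Minute boundaries passed: 114; those not divisible by 10: 114 − 11 = 103; dropped labels = 2 × 103 = 206.
Actual frame index = 205990 − 206 = 205784.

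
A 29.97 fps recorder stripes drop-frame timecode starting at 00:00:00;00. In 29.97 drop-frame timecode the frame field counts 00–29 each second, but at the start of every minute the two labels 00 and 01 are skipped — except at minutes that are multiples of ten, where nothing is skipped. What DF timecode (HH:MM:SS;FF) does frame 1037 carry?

00:00:34;17

Each 10-minute DF block holds 10 × 60 × 30 − 9 × 2 = 17982 frames. 1037 ÷ 17982 → 0 full blocks, remainder 1037.
Within the partial block the first minute is 1800 frames and each further minute 1798, so 0 further minute boundaries passed. Total skipped labels = 18 × 0 + 2 × 0 = 0.
Non-drop label index = 1037 + 0 = 1037; at 30 labels/s that is 00:00:34:17, i.e. DF 00:00:34;17.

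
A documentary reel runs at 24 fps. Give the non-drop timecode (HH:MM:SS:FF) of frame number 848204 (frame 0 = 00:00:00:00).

09:49:01:20

848204 ÷ 24 = 35341 full seconds, remainder 20 frames.
35341 s = 9 h 49 min 1 s.
Timecode: 09:49:01:20.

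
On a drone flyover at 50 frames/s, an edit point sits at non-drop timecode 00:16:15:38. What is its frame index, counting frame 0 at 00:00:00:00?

Total seconds to the label: (0 × 3600 + 16 × 60 + 15) = 975.
Frame index = 975 × 50 + 38 = 48788.

frame 48788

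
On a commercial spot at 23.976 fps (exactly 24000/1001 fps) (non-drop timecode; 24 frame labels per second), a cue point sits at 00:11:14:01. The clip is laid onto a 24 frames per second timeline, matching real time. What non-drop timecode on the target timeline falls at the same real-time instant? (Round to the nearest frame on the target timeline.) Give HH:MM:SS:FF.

Source frame index: (0×3600 + 11×60 + 14) × 24 + 1 = 16177.
Real time: 16177 / (24000/1001) = 16193177/24000 s.
Target frame: (16193177/24000) × (24) = 16193177/1000 ≈ 16193.177 → 16193.
At 24 labels/s: frame 16193 → 00:11:14:17.

00:11:14:17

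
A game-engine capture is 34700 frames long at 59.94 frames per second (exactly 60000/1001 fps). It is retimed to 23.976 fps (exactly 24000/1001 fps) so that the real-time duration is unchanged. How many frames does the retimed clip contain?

13880 frames

Target frames = source frames × (target rate / source rate) = 34700 × (24000/1001)/(60000/1001) = 34700 × 2/5 = 13880.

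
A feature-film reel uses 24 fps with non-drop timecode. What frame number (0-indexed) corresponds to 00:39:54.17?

Total seconds to the label: (0 × 3600 + 39 × 60 + 54) = 2394.
Frame index = 2394 × 24 + 17 = 57473.

frame 57473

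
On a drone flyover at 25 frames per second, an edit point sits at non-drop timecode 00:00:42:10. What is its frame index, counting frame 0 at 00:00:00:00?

1060

Total seconds to the label: (0 × 3600 + 0 × 60 + 42) = 42.
Frame index = 42 × 25 + 10 = 1060.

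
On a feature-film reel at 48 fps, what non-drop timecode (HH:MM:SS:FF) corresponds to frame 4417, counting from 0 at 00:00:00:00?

4417 ÷ 48 = 92 full seconds, remainder 1 frame.
92 s = 0 h 1 min 32 s.
Timecode: 00:01:32:01.

00:01:32:01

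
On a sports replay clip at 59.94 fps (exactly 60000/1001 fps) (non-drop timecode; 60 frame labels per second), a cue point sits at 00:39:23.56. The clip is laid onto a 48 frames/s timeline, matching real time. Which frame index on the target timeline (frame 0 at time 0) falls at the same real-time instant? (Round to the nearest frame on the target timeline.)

frame 113582

Source frame index: (0×3600 + 39×60 + 23) × 60 + 56 = 141836.
Real time: 141836 / (60000/1001) = 35494459/15000 s.
Target frame: (35494459/15000) × (48) = 70988918/625 ≈ 113582.269 → 113582.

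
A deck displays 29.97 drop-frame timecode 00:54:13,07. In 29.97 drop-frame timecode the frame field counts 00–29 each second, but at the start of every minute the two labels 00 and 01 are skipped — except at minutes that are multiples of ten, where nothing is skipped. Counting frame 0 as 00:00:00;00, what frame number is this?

As if non-drop at 30 labels/s: (0 × 3600 + 54 × 60 + 13) × 30 + 7 = 97597.
Minute boundaries passed: 54; those not divisible by 10: 54 − 5 = 49; dropped labels = 2 × 49 = 98.
Actual frame index = 97597 − 98 = 97499.

97499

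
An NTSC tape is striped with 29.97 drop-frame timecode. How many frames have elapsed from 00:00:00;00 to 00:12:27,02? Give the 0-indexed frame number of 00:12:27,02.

As if non-drop at 30 labels/s: (0 × 3600 + 12 × 60 + 27) × 30 + 2 = 22412.
Minute boundaries passed: 12; those not divisible by 10: 12 − 1 = 11; dropped labels = 2 × 11 = 22.
Actual frame index = 22412 − 22 = 22390.

22390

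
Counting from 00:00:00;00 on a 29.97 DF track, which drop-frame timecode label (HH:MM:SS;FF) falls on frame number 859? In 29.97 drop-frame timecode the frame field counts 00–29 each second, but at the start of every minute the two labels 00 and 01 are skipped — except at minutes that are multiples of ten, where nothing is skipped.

Ten DF minutes hold 17982 frames, so frame 859 lies in block 0 (frames 0–17981) with 859 frames into that block.
The block's first minute is 1800 frames and the rest 1798 each; 859 frames reaches minute 0, so 0 × 18 + 0 × 2 = 0 labels have been skipped so far.
Adding those back, label number 859 + 0 = 859 at 30 labels/s is 28 s + 19 f = 0 h 0 min 28 s frame 19, i.e. 00:00:28;19.

00:00:28;19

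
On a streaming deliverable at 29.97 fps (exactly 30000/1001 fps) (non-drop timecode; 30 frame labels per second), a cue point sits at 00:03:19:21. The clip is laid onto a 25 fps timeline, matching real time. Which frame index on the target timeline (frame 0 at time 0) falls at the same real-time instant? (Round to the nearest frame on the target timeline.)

Source frame index: (0×3600 + 3×60 + 19) × 30 + 21 = 5991.
Real time: 5991 / (30000/1001) = 1998997/10000 s.
Target frame: (1998997/10000) × (25) = 1998997/400 ≈ 4997.493 → 4997.

frame 4997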